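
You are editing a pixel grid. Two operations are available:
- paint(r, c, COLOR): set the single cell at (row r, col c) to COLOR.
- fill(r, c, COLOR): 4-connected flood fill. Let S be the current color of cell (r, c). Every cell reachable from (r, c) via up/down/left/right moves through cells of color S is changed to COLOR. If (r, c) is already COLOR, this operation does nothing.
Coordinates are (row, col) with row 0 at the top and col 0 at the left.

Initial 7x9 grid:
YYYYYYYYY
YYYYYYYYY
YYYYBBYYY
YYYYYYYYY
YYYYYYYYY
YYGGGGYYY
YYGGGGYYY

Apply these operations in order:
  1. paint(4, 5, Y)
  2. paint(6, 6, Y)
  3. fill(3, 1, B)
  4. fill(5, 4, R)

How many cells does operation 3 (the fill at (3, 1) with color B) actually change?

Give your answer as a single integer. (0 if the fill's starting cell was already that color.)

Answer: 53

Derivation:
After op 1 paint(4,5,Y):
YYYYYYYYY
YYYYYYYYY
YYYYBBYYY
YYYYYYYYY
YYYYYYYYY
YYGGGGYYY
YYGGGGYYY
After op 2 paint(6,6,Y):
YYYYYYYYY
YYYYYYYYY
YYYYBBYYY
YYYYYYYYY
YYYYYYYYY
YYGGGGYYY
YYGGGGYYY
After op 3 fill(3,1,B) [53 cells changed]:
BBBBBBBBB
BBBBBBBBB
BBBBBBBBB
BBBBBBBBB
BBBBBBBBB
BBGGGGBBB
BBGGGGBBB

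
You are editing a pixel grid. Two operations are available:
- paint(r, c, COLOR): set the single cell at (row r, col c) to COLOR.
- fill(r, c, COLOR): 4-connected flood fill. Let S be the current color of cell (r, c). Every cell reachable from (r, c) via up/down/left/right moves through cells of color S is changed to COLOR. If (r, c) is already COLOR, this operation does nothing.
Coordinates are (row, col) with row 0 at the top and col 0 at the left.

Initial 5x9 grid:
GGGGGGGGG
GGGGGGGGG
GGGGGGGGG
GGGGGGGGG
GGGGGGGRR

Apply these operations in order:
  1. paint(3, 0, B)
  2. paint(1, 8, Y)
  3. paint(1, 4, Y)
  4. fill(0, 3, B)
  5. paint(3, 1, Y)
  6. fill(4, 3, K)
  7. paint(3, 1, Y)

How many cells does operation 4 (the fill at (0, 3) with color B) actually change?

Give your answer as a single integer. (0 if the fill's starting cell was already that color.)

After op 1 paint(3,0,B):
GGGGGGGGG
GGGGGGGGG
GGGGGGGGG
BGGGGGGGG
GGGGGGGRR
After op 2 paint(1,8,Y):
GGGGGGGGG
GGGGGGGGY
GGGGGGGGG
BGGGGGGGG
GGGGGGGRR
After op 3 paint(1,4,Y):
GGGGGGGGG
GGGGYGGGY
GGGGGGGGG
BGGGGGGGG
GGGGGGGRR
After op 4 fill(0,3,B) [40 cells changed]:
BBBBBBBBB
BBBBYBBBY
BBBBBBBBB
BBBBBBBBB
BBBBBBBRR

Answer: 40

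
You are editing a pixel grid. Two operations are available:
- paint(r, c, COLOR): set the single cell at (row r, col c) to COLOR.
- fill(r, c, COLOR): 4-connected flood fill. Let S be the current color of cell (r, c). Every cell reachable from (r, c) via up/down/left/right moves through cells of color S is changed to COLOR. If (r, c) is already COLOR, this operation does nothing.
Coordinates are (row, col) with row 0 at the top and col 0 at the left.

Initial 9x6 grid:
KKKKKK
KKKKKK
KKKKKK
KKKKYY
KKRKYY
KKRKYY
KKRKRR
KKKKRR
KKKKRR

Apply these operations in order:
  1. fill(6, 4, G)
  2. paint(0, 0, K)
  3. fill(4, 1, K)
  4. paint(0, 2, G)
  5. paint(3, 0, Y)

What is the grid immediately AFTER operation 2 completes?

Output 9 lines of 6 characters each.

Answer: KKKKKK
KKKKKK
KKKKKK
KKKKYY
KKRKYY
KKRKYY
KKRKGG
KKKKGG
KKKKGG

Derivation:
After op 1 fill(6,4,G) [6 cells changed]:
KKKKKK
KKKKKK
KKKKKK
KKKKYY
KKRKYY
KKRKYY
KKRKGG
KKKKGG
KKKKGG
After op 2 paint(0,0,K):
KKKKKK
KKKKKK
KKKKKK
KKKKYY
KKRKYY
KKRKYY
KKRKGG
KKKKGG
KKKKGG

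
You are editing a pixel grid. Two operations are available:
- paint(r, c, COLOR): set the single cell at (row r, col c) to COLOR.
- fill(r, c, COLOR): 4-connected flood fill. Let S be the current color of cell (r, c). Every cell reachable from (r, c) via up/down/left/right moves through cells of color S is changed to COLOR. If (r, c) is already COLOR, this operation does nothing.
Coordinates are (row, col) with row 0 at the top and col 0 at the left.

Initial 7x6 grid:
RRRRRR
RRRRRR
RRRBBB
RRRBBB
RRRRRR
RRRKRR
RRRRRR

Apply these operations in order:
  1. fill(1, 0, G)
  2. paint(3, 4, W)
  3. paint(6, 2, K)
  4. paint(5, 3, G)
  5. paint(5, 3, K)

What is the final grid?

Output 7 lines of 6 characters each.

After op 1 fill(1,0,G) [35 cells changed]:
GGGGGG
GGGGGG
GGGBBB
GGGBBB
GGGGGG
GGGKGG
GGGGGG
After op 2 paint(3,4,W):
GGGGGG
GGGGGG
GGGBBB
GGGBWB
GGGGGG
GGGKGG
GGGGGG
After op 3 paint(6,2,K):
GGGGGG
GGGGGG
GGGBBB
GGGBWB
GGGGGG
GGGKGG
GGKGGG
After op 4 paint(5,3,G):
GGGGGG
GGGGGG
GGGBBB
GGGBWB
GGGGGG
GGGGGG
GGKGGG
After op 5 paint(5,3,K):
GGGGGG
GGGGGG
GGGBBB
GGGBWB
GGGGGG
GGGKGG
GGKGGG

Answer: GGGGGG
GGGGGG
GGGBBB
GGGBWB
GGGGGG
GGGKGG
GGKGGG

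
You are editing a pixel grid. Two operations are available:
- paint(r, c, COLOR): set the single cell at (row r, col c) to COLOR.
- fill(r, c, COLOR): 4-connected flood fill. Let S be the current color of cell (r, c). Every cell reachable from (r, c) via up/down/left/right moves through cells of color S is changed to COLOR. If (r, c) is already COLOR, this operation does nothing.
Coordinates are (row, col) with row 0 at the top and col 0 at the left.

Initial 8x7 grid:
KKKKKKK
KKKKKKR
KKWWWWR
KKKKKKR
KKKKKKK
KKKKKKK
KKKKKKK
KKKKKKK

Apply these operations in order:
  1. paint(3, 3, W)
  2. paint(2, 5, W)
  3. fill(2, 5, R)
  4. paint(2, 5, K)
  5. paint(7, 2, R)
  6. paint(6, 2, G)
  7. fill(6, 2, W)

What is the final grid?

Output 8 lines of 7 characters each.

Answer: KKKKKKK
KKKKKKR
KKRRRKR
KKKRKKR
KKKKKKK
KKKKKKK
KKWKKKK
KKRKKKK

Derivation:
After op 1 paint(3,3,W):
KKKKKKK
KKKKKKR
KKWWWWR
KKKWKKR
KKKKKKK
KKKKKKK
KKKKKKK
KKKKKKK
After op 2 paint(2,5,W):
KKKKKKK
KKKKKKR
KKWWWWR
KKKWKKR
KKKKKKK
KKKKKKK
KKKKKKK
KKKKKKK
After op 3 fill(2,5,R) [5 cells changed]:
KKKKKKK
KKKKKKR
KKRRRRR
KKKRKKR
KKKKKKK
KKKKKKK
KKKKKKK
KKKKKKK
After op 4 paint(2,5,K):
KKKKKKK
KKKKKKR
KKRRRKR
KKKRKKR
KKKKKKK
KKKKKKK
KKKKKKK
KKKKKKK
After op 5 paint(7,2,R):
KKKKKKK
KKKKKKR
KKRRRKR
KKKRKKR
KKKKKKK
KKKKKKK
KKKKKKK
KKRKKKK
After op 6 paint(6,2,G):
KKKKKKK
KKKKKKR
KKRRRKR
KKKRKKR
KKKKKKK
KKKKKKK
KKGKKKK
KKRKKKK
After op 7 fill(6,2,W) [1 cells changed]:
KKKKKKK
KKKKKKR
KKRRRKR
KKKRKKR
KKKKKKK
KKKKKKK
KKWKKKK
KKRKKKK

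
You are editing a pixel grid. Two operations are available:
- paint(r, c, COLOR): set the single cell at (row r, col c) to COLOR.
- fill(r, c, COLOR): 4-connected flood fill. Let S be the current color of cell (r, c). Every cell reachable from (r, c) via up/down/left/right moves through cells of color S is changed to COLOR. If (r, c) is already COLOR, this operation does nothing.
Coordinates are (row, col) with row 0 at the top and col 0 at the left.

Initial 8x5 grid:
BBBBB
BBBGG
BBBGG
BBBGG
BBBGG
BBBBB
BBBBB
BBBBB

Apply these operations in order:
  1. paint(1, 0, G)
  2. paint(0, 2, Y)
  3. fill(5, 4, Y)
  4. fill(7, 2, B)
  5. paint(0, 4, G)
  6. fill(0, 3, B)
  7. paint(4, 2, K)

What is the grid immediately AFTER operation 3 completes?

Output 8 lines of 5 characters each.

Answer: YYYBB
GYYGG
YYYGG
YYYGG
YYYGG
YYYYY
YYYYY
YYYYY

Derivation:
After op 1 paint(1,0,G):
BBBBB
GBBGG
BBBGG
BBBGG
BBBGG
BBBBB
BBBBB
BBBBB
After op 2 paint(0,2,Y):
BBYBB
GBBGG
BBBGG
BBBGG
BBBGG
BBBBB
BBBBB
BBBBB
After op 3 fill(5,4,Y) [28 cells changed]:
YYYBB
GYYGG
YYYGG
YYYGG
YYYGG
YYYYY
YYYYY
YYYYY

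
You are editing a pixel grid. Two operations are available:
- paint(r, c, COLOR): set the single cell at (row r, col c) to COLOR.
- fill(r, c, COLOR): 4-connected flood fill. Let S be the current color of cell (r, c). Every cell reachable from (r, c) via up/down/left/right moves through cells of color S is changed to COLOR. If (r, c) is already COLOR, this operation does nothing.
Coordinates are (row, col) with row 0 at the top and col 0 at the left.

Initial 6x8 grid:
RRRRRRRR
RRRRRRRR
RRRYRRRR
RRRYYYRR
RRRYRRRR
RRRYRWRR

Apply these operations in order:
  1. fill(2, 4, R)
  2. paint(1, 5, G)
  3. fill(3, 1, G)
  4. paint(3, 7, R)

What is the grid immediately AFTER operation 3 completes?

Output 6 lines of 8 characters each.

Answer: GGGGGGGG
GGGGGGGG
GGGYGGGG
GGGYYYGG
GGGYGGGG
GGGYGWGG

Derivation:
After op 1 fill(2,4,R) [0 cells changed]:
RRRRRRRR
RRRRRRRR
RRRYRRRR
RRRYYYRR
RRRYRRRR
RRRYRWRR
After op 2 paint(1,5,G):
RRRRRRRR
RRRRRGRR
RRRYRRRR
RRRYYYRR
RRRYRRRR
RRRYRWRR
After op 3 fill(3,1,G) [40 cells changed]:
GGGGGGGG
GGGGGGGG
GGGYGGGG
GGGYYYGG
GGGYGGGG
GGGYGWGG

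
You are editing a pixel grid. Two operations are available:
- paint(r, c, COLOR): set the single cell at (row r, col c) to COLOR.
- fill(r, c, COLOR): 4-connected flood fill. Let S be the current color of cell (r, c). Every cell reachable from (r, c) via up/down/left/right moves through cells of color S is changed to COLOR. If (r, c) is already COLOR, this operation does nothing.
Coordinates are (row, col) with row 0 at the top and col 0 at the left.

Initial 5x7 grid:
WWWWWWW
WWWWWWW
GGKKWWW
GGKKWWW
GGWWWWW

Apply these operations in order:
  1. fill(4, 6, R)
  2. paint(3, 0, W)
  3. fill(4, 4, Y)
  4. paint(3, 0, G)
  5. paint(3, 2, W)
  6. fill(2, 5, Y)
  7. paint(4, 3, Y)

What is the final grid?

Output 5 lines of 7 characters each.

Answer: YYYYYYY
YYYYYYY
GGKKYYY
GGWKYYY
GGYYYYY

Derivation:
After op 1 fill(4,6,R) [25 cells changed]:
RRRRRRR
RRRRRRR
GGKKRRR
GGKKRRR
GGRRRRR
After op 2 paint(3,0,W):
RRRRRRR
RRRRRRR
GGKKRRR
WGKKRRR
GGRRRRR
After op 3 fill(4,4,Y) [25 cells changed]:
YYYYYYY
YYYYYYY
GGKKYYY
WGKKYYY
GGYYYYY
After op 4 paint(3,0,G):
YYYYYYY
YYYYYYY
GGKKYYY
GGKKYYY
GGYYYYY
After op 5 paint(3,2,W):
YYYYYYY
YYYYYYY
GGKKYYY
GGWKYYY
GGYYYYY
After op 6 fill(2,5,Y) [0 cells changed]:
YYYYYYY
YYYYYYY
GGKKYYY
GGWKYYY
GGYYYYY
After op 7 paint(4,3,Y):
YYYYYYY
YYYYYYY
GGKKYYY
GGWKYYY
GGYYYYY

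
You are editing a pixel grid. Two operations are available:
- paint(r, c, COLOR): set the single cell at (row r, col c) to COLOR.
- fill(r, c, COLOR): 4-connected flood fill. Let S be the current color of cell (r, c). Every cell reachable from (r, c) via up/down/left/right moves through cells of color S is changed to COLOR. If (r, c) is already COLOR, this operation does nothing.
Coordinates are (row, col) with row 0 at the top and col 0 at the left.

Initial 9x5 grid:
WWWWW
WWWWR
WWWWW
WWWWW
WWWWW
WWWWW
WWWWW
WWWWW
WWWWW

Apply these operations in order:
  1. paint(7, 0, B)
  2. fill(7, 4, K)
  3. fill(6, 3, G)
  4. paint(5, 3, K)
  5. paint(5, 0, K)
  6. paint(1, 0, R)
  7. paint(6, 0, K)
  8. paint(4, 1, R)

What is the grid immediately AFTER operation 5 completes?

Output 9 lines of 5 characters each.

Answer: GGGGG
GGGGR
GGGGG
GGGGG
GGGGG
KGGKG
GGGGG
BGGGG
GGGGG

Derivation:
After op 1 paint(7,0,B):
WWWWW
WWWWR
WWWWW
WWWWW
WWWWW
WWWWW
WWWWW
BWWWW
WWWWW
After op 2 fill(7,4,K) [43 cells changed]:
KKKKK
KKKKR
KKKKK
KKKKK
KKKKK
KKKKK
KKKKK
BKKKK
KKKKK
After op 3 fill(6,3,G) [43 cells changed]:
GGGGG
GGGGR
GGGGG
GGGGG
GGGGG
GGGGG
GGGGG
BGGGG
GGGGG
After op 4 paint(5,3,K):
GGGGG
GGGGR
GGGGG
GGGGG
GGGGG
GGGKG
GGGGG
BGGGG
GGGGG
After op 5 paint(5,0,K):
GGGGG
GGGGR
GGGGG
GGGGG
GGGGG
KGGKG
GGGGG
BGGGG
GGGGG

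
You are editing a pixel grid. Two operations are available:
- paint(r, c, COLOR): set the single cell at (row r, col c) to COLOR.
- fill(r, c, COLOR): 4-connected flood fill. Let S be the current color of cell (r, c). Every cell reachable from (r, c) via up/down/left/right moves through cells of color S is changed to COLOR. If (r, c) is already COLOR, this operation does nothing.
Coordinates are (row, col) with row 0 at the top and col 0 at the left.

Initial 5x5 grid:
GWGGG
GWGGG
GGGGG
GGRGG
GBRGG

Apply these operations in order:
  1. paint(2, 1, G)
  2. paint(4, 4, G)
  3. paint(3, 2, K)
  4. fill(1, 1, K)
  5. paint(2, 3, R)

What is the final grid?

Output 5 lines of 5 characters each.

Answer: GKGGG
GKGGG
GGGRG
GGKGG
GBRGG

Derivation:
After op 1 paint(2,1,G):
GWGGG
GWGGG
GGGGG
GGRGG
GBRGG
After op 2 paint(4,4,G):
GWGGG
GWGGG
GGGGG
GGRGG
GBRGG
After op 3 paint(3,2,K):
GWGGG
GWGGG
GGGGG
GGKGG
GBRGG
After op 4 fill(1,1,K) [2 cells changed]:
GKGGG
GKGGG
GGGGG
GGKGG
GBRGG
After op 5 paint(2,3,R):
GKGGG
GKGGG
GGGRG
GGKGG
GBRGG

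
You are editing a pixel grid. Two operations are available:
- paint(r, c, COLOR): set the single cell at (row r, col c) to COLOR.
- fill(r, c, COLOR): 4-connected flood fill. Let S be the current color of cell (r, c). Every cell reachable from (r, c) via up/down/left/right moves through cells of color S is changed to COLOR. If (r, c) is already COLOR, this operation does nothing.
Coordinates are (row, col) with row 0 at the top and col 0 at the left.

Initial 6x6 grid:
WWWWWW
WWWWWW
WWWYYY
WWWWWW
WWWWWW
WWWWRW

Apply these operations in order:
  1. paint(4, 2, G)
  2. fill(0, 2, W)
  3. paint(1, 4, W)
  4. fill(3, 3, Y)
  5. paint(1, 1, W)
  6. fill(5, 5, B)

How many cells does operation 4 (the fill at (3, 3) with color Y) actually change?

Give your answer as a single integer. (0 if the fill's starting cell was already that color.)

Answer: 31

Derivation:
After op 1 paint(4,2,G):
WWWWWW
WWWWWW
WWWYYY
WWWWWW
WWGWWW
WWWWRW
After op 2 fill(0,2,W) [0 cells changed]:
WWWWWW
WWWWWW
WWWYYY
WWWWWW
WWGWWW
WWWWRW
After op 3 paint(1,4,W):
WWWWWW
WWWWWW
WWWYYY
WWWWWW
WWGWWW
WWWWRW
After op 4 fill(3,3,Y) [31 cells changed]:
YYYYYY
YYYYYY
YYYYYY
YYYYYY
YYGYYY
YYYYRY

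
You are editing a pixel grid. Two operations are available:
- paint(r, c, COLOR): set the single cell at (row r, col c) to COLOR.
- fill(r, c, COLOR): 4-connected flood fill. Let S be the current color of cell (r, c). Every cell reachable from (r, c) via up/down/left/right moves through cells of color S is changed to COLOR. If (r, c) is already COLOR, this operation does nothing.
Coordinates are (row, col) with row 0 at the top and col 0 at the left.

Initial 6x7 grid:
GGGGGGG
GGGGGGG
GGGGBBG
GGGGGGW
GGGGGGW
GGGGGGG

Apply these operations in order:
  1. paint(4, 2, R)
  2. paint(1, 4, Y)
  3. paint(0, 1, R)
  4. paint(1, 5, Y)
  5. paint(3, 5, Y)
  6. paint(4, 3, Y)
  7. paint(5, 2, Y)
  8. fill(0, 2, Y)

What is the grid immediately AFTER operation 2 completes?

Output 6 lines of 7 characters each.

Answer: GGGGGGG
GGGGYGG
GGGGBBG
GGGGGGW
GGRGGGW
GGGGGGG

Derivation:
After op 1 paint(4,2,R):
GGGGGGG
GGGGGGG
GGGGBBG
GGGGGGW
GGRGGGW
GGGGGGG
After op 2 paint(1,4,Y):
GGGGGGG
GGGGYGG
GGGGBBG
GGGGGGW
GGRGGGW
GGGGGGG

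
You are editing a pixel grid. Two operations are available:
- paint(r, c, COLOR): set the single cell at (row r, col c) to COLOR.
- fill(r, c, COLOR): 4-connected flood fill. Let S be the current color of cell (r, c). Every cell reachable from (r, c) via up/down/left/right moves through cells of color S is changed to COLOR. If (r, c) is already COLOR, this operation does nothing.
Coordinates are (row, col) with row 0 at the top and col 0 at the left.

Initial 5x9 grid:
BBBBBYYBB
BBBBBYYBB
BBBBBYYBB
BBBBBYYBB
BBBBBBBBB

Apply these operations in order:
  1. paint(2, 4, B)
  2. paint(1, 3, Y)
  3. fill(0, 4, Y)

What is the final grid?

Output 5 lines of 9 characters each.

After op 1 paint(2,4,B):
BBBBBYYBB
BBBBBYYBB
BBBBBYYBB
BBBBBYYBB
BBBBBBBBB
After op 2 paint(1,3,Y):
BBBBBYYBB
BBBYBYYBB
BBBBBYYBB
BBBBBYYBB
BBBBBBBBB
After op 3 fill(0,4,Y) [36 cells changed]:
YYYYYYYYY
YYYYYYYYY
YYYYYYYYY
YYYYYYYYY
YYYYYYYYY

Answer: YYYYYYYYY
YYYYYYYYY
YYYYYYYYY
YYYYYYYYY
YYYYYYYYY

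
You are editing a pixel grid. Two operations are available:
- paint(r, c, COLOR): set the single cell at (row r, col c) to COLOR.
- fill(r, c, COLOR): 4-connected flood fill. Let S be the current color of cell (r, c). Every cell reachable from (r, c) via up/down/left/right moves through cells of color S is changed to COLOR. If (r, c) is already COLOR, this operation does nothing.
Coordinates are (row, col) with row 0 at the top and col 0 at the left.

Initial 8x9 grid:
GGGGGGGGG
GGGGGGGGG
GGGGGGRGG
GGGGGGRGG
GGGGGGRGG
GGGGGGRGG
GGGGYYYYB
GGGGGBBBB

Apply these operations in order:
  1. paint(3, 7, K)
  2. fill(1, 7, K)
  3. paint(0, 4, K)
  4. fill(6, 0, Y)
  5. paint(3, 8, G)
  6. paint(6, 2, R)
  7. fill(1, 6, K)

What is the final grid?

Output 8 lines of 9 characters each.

Answer: KKKKKKKKK
KKKKKKKKK
KKKKKKRKK
KKKKKKRKG
KKKKKKRKK
KKKKKKRKK
KKRKKKKKB
KKKKKBBBB

Derivation:
After op 1 paint(3,7,K):
GGGGGGGGG
GGGGGGGGG
GGGGGGRGG
GGGGGGRKG
GGGGGGRGG
GGGGGGRGG
GGGGYYYYB
GGGGGBBBB
After op 2 fill(1,7,K) [58 cells changed]:
KKKKKKKKK
KKKKKKKKK
KKKKKKRKK
KKKKKKRKK
KKKKKKRKK
KKKKKKRKK
KKKKYYYYB
KKKKKBBBB
After op 3 paint(0,4,K):
KKKKKKKKK
KKKKKKKKK
KKKKKKRKK
KKKKKKRKK
KKKKKKRKK
KKKKKKRKK
KKKKYYYYB
KKKKKBBBB
After op 4 fill(6,0,Y) [59 cells changed]:
YYYYYYYYY
YYYYYYYYY
YYYYYYRYY
YYYYYYRYY
YYYYYYRYY
YYYYYYRYY
YYYYYYYYB
YYYYYBBBB
After op 5 paint(3,8,G):
YYYYYYYYY
YYYYYYYYY
YYYYYYRYY
YYYYYYRYG
YYYYYYRYY
YYYYYYRYY
YYYYYYYYB
YYYYYBBBB
After op 6 paint(6,2,R):
YYYYYYYYY
YYYYYYYYY
YYYYYYRYY
YYYYYYRYG
YYYYYYRYY
YYYYYYRYY
YYRYYYYYB
YYYYYBBBB
After op 7 fill(1,6,K) [61 cells changed]:
KKKKKKKKK
KKKKKKKKK
KKKKKKRKK
KKKKKKRKG
KKKKKKRKK
KKKKKKRKK
KKRKKKKKB
KKKKKBBBB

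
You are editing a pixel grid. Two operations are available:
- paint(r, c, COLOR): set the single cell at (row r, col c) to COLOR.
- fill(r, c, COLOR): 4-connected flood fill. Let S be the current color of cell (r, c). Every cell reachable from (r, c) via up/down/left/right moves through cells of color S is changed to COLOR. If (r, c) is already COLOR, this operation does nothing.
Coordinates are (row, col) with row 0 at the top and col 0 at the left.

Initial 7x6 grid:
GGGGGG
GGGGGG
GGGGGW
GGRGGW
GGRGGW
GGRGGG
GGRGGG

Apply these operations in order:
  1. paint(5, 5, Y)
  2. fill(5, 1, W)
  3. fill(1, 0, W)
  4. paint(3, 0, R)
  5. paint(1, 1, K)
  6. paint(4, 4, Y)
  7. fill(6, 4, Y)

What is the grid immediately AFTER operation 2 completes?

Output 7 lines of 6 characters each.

After op 1 paint(5,5,Y):
GGGGGG
GGGGGG
GGGGGW
GGRGGW
GGRGGW
GGRGGY
GGRGGG
After op 2 fill(5,1,W) [34 cells changed]:
WWWWWW
WWWWWW
WWWWWW
WWRWWW
WWRWWW
WWRWWY
WWRWWW

Answer: WWWWWW
WWWWWW
WWWWWW
WWRWWW
WWRWWW
WWRWWY
WWRWWW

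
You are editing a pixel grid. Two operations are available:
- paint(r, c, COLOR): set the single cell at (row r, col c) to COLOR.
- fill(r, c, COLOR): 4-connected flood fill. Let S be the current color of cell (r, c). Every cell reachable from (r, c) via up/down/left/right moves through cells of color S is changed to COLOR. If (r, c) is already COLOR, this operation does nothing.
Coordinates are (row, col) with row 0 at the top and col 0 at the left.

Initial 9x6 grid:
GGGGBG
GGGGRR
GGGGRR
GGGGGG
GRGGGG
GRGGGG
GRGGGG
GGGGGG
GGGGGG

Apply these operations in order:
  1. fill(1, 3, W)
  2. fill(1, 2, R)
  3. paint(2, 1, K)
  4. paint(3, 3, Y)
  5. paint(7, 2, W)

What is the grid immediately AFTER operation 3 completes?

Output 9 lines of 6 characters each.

Answer: RRRRBG
RRRRRR
RKRRRR
RRRRRR
RRRRRR
RRRRRR
RRRRRR
RRRRRR
RRRRRR

Derivation:
After op 1 fill(1,3,W) [45 cells changed]:
WWWWBG
WWWWRR
WWWWRR
WWWWWW
WRWWWW
WRWWWW
WRWWWW
WWWWWW
WWWWWW
After op 2 fill(1,2,R) [45 cells changed]:
RRRRBG
RRRRRR
RRRRRR
RRRRRR
RRRRRR
RRRRRR
RRRRRR
RRRRRR
RRRRRR
After op 3 paint(2,1,K):
RRRRBG
RRRRRR
RKRRRR
RRRRRR
RRRRRR
RRRRRR
RRRRRR
RRRRRR
RRRRRR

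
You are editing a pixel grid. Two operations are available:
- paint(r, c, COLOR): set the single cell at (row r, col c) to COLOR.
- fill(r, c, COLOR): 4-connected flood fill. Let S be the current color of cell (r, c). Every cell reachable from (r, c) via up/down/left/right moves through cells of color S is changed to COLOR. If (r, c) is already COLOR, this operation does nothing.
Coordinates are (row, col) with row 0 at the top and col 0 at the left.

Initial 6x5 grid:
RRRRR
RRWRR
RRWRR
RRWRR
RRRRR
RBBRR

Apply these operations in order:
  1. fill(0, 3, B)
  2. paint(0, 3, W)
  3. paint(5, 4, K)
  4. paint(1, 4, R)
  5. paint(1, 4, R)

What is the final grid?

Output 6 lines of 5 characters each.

Answer: BBBWB
BBWBR
BBWBB
BBWBB
BBBBB
BBBBK

Derivation:
After op 1 fill(0,3,B) [25 cells changed]:
BBBBB
BBWBB
BBWBB
BBWBB
BBBBB
BBBBB
After op 2 paint(0,3,W):
BBBWB
BBWBB
BBWBB
BBWBB
BBBBB
BBBBB
After op 3 paint(5,4,K):
BBBWB
BBWBB
BBWBB
BBWBB
BBBBB
BBBBK
After op 4 paint(1,4,R):
BBBWB
BBWBR
BBWBB
BBWBB
BBBBB
BBBBK
After op 5 paint(1,4,R):
BBBWB
BBWBR
BBWBB
BBWBB
BBBBB
BBBBK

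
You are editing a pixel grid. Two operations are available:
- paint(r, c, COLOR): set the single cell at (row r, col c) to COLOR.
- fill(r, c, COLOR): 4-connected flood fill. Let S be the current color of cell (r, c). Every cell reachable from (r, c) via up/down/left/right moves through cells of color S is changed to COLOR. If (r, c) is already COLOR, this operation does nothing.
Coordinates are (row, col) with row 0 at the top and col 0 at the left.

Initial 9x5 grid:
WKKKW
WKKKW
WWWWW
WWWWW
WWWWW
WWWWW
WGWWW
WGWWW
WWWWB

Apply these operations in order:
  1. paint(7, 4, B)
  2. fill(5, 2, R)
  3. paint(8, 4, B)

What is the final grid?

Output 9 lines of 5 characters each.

Answer: RKKKR
RKKKR
RRRRR
RRRRR
RRRRR
RRRRR
RGRRR
RGRRB
RRRRB

Derivation:
After op 1 paint(7,4,B):
WKKKW
WKKKW
WWWWW
WWWWW
WWWWW
WWWWW
WGWWW
WGWWB
WWWWB
After op 2 fill(5,2,R) [35 cells changed]:
RKKKR
RKKKR
RRRRR
RRRRR
RRRRR
RRRRR
RGRRR
RGRRB
RRRRB
After op 3 paint(8,4,B):
RKKKR
RKKKR
RRRRR
RRRRR
RRRRR
RRRRR
RGRRR
RGRRB
RRRRB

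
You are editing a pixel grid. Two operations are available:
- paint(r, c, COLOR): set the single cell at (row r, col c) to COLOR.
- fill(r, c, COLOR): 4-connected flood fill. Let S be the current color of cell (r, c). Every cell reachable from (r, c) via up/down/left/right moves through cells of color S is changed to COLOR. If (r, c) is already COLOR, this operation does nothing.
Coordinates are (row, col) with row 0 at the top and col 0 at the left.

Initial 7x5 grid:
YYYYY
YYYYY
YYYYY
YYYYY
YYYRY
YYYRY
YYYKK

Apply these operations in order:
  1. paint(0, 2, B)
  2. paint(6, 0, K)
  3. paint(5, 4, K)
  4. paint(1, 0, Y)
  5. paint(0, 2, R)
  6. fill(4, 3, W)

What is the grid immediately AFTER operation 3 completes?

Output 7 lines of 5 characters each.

After op 1 paint(0,2,B):
YYBYY
YYYYY
YYYYY
YYYYY
YYYRY
YYYRY
YYYKK
After op 2 paint(6,0,K):
YYBYY
YYYYY
YYYYY
YYYYY
YYYRY
YYYRY
KYYKK
After op 3 paint(5,4,K):
YYBYY
YYYYY
YYYYY
YYYYY
YYYRY
YYYRK
KYYKK

Answer: YYBYY
YYYYY
YYYYY
YYYYY
YYYRY
YYYRK
KYYKK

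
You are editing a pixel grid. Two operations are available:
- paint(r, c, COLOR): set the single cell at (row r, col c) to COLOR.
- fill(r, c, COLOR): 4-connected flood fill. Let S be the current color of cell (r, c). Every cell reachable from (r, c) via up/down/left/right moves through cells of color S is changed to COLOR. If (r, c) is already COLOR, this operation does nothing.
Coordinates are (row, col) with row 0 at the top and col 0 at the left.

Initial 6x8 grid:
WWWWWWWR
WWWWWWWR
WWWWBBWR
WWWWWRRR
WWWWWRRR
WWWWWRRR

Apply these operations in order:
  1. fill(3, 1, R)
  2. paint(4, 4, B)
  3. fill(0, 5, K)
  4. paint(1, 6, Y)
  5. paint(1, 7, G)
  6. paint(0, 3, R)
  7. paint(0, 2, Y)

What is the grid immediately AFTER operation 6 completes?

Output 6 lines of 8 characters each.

After op 1 fill(3,1,R) [34 cells changed]:
RRRRRRRR
RRRRRRRR
RRRRBBRR
RRRRRRRR
RRRRRRRR
RRRRRRRR
After op 2 paint(4,4,B):
RRRRRRRR
RRRRRRRR
RRRRBBRR
RRRRRRRR
RRRRBRRR
RRRRRRRR
After op 3 fill(0,5,K) [45 cells changed]:
KKKKKKKK
KKKKKKKK
KKKKBBKK
KKKKKKKK
KKKKBKKK
KKKKKKKK
After op 4 paint(1,6,Y):
KKKKKKKK
KKKKKKYK
KKKKBBKK
KKKKKKKK
KKKKBKKK
KKKKKKKK
After op 5 paint(1,7,G):
KKKKKKKK
KKKKKKYG
KKKKBBKK
KKKKKKKK
KKKKBKKK
KKKKKKKK
After op 6 paint(0,3,R):
KKKRKKKK
KKKKKKYG
KKKKBBKK
KKKKKKKK
KKKKBKKK
KKKKKKKK

Answer: KKKRKKKK
KKKKKKYG
KKKKBBKK
KKKKKKKK
KKKKBKKK
KKKKKKKK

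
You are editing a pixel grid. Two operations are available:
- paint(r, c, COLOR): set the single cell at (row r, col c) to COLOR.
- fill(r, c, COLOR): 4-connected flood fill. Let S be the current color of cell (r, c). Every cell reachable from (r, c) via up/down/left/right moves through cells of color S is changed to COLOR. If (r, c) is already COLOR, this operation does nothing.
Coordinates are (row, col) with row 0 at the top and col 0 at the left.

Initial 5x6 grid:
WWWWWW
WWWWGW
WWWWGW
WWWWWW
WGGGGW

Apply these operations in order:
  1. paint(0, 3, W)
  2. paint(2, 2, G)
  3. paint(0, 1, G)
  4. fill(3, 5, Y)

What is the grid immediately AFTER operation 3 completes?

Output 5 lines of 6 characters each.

After op 1 paint(0,3,W):
WWWWWW
WWWWGW
WWWWGW
WWWWWW
WGGGGW
After op 2 paint(2,2,G):
WWWWWW
WWWWGW
WWGWGW
WWWWWW
WGGGGW
After op 3 paint(0,1,G):
WGWWWW
WWWWGW
WWGWGW
WWWWWW
WGGGGW

Answer: WGWWWW
WWWWGW
WWGWGW
WWWWWW
WGGGGW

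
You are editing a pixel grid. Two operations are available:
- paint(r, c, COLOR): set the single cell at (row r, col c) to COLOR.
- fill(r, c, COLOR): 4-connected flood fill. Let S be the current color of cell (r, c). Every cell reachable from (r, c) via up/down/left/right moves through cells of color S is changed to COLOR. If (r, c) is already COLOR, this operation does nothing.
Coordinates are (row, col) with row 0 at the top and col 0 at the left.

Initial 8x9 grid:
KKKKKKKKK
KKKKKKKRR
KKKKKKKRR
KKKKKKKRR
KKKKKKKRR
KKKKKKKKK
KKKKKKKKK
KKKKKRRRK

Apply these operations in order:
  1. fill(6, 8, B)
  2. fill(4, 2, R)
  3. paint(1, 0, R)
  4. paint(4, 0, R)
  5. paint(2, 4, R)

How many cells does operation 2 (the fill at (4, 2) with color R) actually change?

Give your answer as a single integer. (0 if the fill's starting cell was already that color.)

Answer: 61

Derivation:
After op 1 fill(6,8,B) [61 cells changed]:
BBBBBBBBB
BBBBBBBRR
BBBBBBBRR
BBBBBBBRR
BBBBBBBRR
BBBBBBBBB
BBBBBBBBB
BBBBBRRRB
After op 2 fill(4,2,R) [61 cells changed]:
RRRRRRRRR
RRRRRRRRR
RRRRRRRRR
RRRRRRRRR
RRRRRRRRR
RRRRRRRRR
RRRRRRRRR
RRRRRRRRR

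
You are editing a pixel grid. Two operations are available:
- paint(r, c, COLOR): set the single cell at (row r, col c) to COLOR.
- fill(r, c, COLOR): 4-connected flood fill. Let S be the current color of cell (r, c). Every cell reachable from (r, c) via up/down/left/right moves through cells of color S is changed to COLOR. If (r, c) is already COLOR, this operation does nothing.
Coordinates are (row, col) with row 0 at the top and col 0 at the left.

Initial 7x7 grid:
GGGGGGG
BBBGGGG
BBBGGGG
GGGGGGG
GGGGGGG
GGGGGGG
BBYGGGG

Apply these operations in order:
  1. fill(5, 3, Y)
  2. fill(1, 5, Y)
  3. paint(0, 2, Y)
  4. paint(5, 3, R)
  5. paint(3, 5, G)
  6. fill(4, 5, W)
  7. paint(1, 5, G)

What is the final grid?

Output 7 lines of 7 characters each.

After op 1 fill(5,3,Y) [40 cells changed]:
YYYYYYY
BBBYYYY
BBBYYYY
YYYYYYY
YYYYYYY
YYYYYYY
BBYYYYY
After op 2 fill(1,5,Y) [0 cells changed]:
YYYYYYY
BBBYYYY
BBBYYYY
YYYYYYY
YYYYYYY
YYYYYYY
BBYYYYY
After op 3 paint(0,2,Y):
YYYYYYY
BBBYYYY
BBBYYYY
YYYYYYY
YYYYYYY
YYYYYYY
BBYYYYY
After op 4 paint(5,3,R):
YYYYYYY
BBBYYYY
BBBYYYY
YYYYYYY
YYYYYYY
YYYRYYY
BBYYYYY
After op 5 paint(3,5,G):
YYYYYYY
BBBYYYY
BBBYYYY
YYYYYGY
YYYYYYY
YYYRYYY
BBYYYYY
After op 6 fill(4,5,W) [39 cells changed]:
WWWWWWW
BBBWWWW
BBBWWWW
WWWWWGW
WWWWWWW
WWWRWWW
BBWWWWW
After op 7 paint(1,5,G):
WWWWWWW
BBBWWGW
BBBWWWW
WWWWWGW
WWWWWWW
WWWRWWW
BBWWWWW

Answer: WWWWWWW
BBBWWGW
BBBWWWW
WWWWWGW
WWWWWWW
WWWRWWW
BBWWWWW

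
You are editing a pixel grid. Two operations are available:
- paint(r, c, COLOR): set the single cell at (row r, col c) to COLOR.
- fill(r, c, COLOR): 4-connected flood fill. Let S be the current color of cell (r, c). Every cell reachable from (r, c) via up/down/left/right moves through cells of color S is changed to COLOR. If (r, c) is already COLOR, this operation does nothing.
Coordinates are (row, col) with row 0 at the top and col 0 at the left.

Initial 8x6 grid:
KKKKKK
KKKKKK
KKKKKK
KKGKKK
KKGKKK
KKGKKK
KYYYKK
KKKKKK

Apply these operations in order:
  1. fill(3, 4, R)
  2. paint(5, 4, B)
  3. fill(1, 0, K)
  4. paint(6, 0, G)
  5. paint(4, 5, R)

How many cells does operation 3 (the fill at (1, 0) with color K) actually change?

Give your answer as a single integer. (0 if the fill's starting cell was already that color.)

After op 1 fill(3,4,R) [42 cells changed]:
RRRRRR
RRRRRR
RRRRRR
RRGRRR
RRGRRR
RRGRRR
RYYYRR
RRRRRR
After op 2 paint(5,4,B):
RRRRRR
RRRRRR
RRRRRR
RRGRRR
RRGRRR
RRGRBR
RYYYRR
RRRRRR
After op 3 fill(1,0,K) [41 cells changed]:
KKKKKK
KKKKKK
KKKKKK
KKGKKK
KKGKKK
KKGKBK
KYYYKK
KKKKKK

Answer: 41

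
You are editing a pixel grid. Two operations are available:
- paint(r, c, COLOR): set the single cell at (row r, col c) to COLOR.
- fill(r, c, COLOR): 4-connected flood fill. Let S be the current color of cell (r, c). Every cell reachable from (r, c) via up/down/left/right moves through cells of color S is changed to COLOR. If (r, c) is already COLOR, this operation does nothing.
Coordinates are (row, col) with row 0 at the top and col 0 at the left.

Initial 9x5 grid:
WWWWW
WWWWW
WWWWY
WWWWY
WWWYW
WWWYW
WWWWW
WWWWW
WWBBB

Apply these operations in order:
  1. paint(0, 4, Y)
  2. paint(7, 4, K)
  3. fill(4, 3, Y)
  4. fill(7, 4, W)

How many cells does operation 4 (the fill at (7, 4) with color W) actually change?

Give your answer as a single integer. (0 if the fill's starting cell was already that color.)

Answer: 1

Derivation:
After op 1 paint(0,4,Y):
WWWWY
WWWWW
WWWWY
WWWWY
WWWYW
WWWYW
WWWWW
WWWWW
WWBBB
After op 2 paint(7,4,K):
WWWWY
WWWWW
WWWWY
WWWWY
WWWYW
WWWYW
WWWWW
WWWWK
WWBBB
After op 3 fill(4,3,Y) [0 cells changed]:
WWWWY
WWWWW
WWWWY
WWWWY
WWWYW
WWWYW
WWWWW
WWWWK
WWBBB
After op 4 fill(7,4,W) [1 cells changed]:
WWWWY
WWWWW
WWWWY
WWWWY
WWWYW
WWWYW
WWWWW
WWWWW
WWBBB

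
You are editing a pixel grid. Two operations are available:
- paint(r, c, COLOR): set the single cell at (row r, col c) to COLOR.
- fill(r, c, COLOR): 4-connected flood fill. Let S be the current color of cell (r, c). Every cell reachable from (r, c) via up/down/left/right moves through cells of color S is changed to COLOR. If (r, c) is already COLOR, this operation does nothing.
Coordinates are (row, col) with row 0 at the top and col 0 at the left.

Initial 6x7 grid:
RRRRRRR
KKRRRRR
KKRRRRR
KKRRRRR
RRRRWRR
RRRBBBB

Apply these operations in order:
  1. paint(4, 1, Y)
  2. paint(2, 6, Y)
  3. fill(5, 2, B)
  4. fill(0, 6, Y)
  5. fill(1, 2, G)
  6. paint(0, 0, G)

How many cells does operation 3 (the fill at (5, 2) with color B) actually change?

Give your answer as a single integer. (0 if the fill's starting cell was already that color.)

Answer: 29

Derivation:
After op 1 paint(4,1,Y):
RRRRRRR
KKRRRRR
KKRRRRR
KKRRRRR
RYRRWRR
RRRBBBB
After op 2 paint(2,6,Y):
RRRRRRR
KKRRRRR
KKRRRRY
KKRRRRR
RYRRWRR
RRRBBBB
After op 3 fill(5,2,B) [29 cells changed]:
BBBBBBB
KKBBBBB
KKBBBBY
KKBBBBB
BYBBWBB
BBBBBBB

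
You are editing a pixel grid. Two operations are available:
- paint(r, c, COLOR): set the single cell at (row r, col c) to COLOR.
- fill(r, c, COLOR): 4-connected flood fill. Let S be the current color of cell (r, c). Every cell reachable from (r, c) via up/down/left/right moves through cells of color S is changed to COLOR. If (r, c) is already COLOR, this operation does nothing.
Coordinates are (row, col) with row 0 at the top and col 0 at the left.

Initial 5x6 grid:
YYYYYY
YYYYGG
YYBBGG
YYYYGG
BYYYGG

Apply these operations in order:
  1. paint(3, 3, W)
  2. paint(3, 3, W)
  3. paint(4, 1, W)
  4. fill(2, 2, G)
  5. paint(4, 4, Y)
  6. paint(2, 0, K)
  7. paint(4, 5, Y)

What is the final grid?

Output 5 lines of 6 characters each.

After op 1 paint(3,3,W):
YYYYYY
YYYYGG
YYBBGG
YYYWGG
BYYYGG
After op 2 paint(3,3,W):
YYYYYY
YYYYGG
YYBBGG
YYYWGG
BYYYGG
After op 3 paint(4,1,W):
YYYYYY
YYYYGG
YYBBGG
YYYWGG
BWYYGG
After op 4 fill(2,2,G) [2 cells changed]:
YYYYYY
YYYYGG
YYGGGG
YYYWGG
BWYYGG
After op 5 paint(4,4,Y):
YYYYYY
YYYYGG
YYGGGG
YYYWGG
BWYYYG
After op 6 paint(2,0,K):
YYYYYY
YYYYGG
KYGGGG
YYYWGG
BWYYYG
After op 7 paint(4,5,Y):
YYYYYY
YYYYGG
KYGGGG
YYYWGG
BWYYYY

Answer: YYYYYY
YYYYGG
KYGGGG
YYYWGG
BWYYYY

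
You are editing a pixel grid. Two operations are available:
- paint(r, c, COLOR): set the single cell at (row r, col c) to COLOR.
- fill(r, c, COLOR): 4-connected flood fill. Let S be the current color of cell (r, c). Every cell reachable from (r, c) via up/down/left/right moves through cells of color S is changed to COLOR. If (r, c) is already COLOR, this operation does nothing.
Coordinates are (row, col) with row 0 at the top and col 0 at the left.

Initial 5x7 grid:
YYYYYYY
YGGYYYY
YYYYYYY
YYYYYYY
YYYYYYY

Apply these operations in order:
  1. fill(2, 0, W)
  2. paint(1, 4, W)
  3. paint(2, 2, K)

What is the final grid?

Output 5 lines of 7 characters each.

After op 1 fill(2,0,W) [33 cells changed]:
WWWWWWW
WGGWWWW
WWWWWWW
WWWWWWW
WWWWWWW
After op 2 paint(1,4,W):
WWWWWWW
WGGWWWW
WWWWWWW
WWWWWWW
WWWWWWW
After op 3 paint(2,2,K):
WWWWWWW
WGGWWWW
WWKWWWW
WWWWWWW
WWWWWWW

Answer: WWWWWWW
WGGWWWW
WWKWWWW
WWWWWWW
WWWWWWW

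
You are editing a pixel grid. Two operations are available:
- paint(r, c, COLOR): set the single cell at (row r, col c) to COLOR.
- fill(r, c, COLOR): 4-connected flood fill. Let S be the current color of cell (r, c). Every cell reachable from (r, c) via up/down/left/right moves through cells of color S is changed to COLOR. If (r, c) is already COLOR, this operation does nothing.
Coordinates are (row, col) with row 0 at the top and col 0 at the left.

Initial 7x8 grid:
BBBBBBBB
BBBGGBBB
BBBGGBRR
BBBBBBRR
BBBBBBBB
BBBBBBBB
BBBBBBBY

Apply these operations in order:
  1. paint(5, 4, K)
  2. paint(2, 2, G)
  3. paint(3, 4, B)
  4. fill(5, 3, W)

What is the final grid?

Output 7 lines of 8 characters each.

Answer: WWWWWWWW
WWWGGWWW
WWGGGWRR
WWWWWWRR
WWWWWWWW
WWWWKWWW
WWWWWWWY

Derivation:
After op 1 paint(5,4,K):
BBBBBBBB
BBBGGBBB
BBBGGBRR
BBBBBBRR
BBBBBBBB
BBBBKBBB
BBBBBBBY
After op 2 paint(2,2,G):
BBBBBBBB
BBBGGBBB
BBGGGBRR
BBBBBBRR
BBBBBBBB
BBBBKBBB
BBBBBBBY
After op 3 paint(3,4,B):
BBBBBBBB
BBBGGBBB
BBGGGBRR
BBBBBBRR
BBBBBBBB
BBBBKBBB
BBBBBBBY
After op 4 fill(5,3,W) [45 cells changed]:
WWWWWWWW
WWWGGWWW
WWGGGWRR
WWWWWWRR
WWWWWWWW
WWWWKWWW
WWWWWWWY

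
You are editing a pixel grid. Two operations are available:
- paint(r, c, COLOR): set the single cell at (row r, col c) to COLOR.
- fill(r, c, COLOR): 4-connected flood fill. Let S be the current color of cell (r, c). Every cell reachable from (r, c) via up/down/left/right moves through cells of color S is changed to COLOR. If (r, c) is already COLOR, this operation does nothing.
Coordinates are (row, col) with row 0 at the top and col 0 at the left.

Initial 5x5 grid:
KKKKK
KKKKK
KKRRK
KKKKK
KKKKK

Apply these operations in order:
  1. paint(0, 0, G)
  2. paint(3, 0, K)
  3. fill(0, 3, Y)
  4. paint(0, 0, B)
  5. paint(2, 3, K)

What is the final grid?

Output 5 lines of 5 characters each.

After op 1 paint(0,0,G):
GKKKK
KKKKK
KKRRK
KKKKK
KKKKK
After op 2 paint(3,0,K):
GKKKK
KKKKK
KKRRK
KKKKK
KKKKK
After op 3 fill(0,3,Y) [22 cells changed]:
GYYYY
YYYYY
YYRRY
YYYYY
YYYYY
After op 4 paint(0,0,B):
BYYYY
YYYYY
YYRRY
YYYYY
YYYYY
After op 5 paint(2,3,K):
BYYYY
YYYYY
YYRKY
YYYYY
YYYYY

Answer: BYYYY
YYYYY
YYRKY
YYYYY
YYYYY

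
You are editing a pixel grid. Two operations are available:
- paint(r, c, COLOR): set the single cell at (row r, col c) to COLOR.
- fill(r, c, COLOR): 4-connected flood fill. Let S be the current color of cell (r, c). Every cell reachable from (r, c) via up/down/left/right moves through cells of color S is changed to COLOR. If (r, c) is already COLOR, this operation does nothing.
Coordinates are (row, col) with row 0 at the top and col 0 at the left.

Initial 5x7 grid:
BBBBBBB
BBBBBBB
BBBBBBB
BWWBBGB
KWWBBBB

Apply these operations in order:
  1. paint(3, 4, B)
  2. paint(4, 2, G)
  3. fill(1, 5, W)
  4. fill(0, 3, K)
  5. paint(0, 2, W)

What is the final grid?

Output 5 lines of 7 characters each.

Answer: KKWKKKK
KKKKKKK
KKKKKKK
KKKKKGK
KKGKKKK

Derivation:
After op 1 paint(3,4,B):
BBBBBBB
BBBBBBB
BBBBBBB
BWWBBGB
KWWBBBB
After op 2 paint(4,2,G):
BBBBBBB
BBBBBBB
BBBBBBB
BWWBBGB
KWGBBBB
After op 3 fill(1,5,W) [29 cells changed]:
WWWWWWW
WWWWWWW
WWWWWWW
WWWWWGW
KWGWWWW
After op 4 fill(0,3,K) [32 cells changed]:
KKKKKKK
KKKKKKK
KKKKKKK
KKKKKGK
KKGKKKK
After op 5 paint(0,2,W):
KKWKKKK
KKKKKKK
KKKKKKK
KKKKKGK
KKGKKKK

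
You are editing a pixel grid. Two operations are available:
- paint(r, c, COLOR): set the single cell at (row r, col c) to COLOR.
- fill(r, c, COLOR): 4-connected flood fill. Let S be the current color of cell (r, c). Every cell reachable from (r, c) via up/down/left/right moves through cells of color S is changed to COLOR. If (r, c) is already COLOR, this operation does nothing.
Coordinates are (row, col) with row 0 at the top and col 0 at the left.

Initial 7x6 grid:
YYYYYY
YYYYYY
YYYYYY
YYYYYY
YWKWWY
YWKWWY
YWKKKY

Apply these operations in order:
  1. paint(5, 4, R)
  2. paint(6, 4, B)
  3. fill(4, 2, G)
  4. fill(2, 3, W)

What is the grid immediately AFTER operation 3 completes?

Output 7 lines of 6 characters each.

After op 1 paint(5,4,R):
YYYYYY
YYYYYY
YYYYYY
YYYYYY
YWKWWY
YWKWRY
YWKKKY
After op 2 paint(6,4,B):
YYYYYY
YYYYYY
YYYYYY
YYYYYY
YWKWWY
YWKWRY
YWKKBY
After op 3 fill(4,2,G) [4 cells changed]:
YYYYYY
YYYYYY
YYYYYY
YYYYYY
YWGWWY
YWGWRY
YWGGBY

Answer: YYYYYY
YYYYYY
YYYYYY
YYYYYY
YWGWWY
YWGWRY
YWGGBY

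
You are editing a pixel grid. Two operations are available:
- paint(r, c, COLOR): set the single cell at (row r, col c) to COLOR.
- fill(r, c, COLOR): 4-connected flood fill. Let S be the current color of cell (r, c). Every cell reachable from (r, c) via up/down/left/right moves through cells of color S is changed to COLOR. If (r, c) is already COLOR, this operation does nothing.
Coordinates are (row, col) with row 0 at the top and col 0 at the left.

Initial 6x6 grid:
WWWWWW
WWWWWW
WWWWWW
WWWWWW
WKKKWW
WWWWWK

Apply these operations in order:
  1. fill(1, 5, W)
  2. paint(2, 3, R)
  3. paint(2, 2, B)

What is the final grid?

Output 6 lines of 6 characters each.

Answer: WWWWWW
WWWWWW
WWBRWW
WWWWWW
WKKKWW
WWWWWK

Derivation:
After op 1 fill(1,5,W) [0 cells changed]:
WWWWWW
WWWWWW
WWWWWW
WWWWWW
WKKKWW
WWWWWK
After op 2 paint(2,3,R):
WWWWWW
WWWWWW
WWWRWW
WWWWWW
WKKKWW
WWWWWK
After op 3 paint(2,2,B):
WWWWWW
WWWWWW
WWBRWW
WWWWWW
WKKKWW
WWWWWK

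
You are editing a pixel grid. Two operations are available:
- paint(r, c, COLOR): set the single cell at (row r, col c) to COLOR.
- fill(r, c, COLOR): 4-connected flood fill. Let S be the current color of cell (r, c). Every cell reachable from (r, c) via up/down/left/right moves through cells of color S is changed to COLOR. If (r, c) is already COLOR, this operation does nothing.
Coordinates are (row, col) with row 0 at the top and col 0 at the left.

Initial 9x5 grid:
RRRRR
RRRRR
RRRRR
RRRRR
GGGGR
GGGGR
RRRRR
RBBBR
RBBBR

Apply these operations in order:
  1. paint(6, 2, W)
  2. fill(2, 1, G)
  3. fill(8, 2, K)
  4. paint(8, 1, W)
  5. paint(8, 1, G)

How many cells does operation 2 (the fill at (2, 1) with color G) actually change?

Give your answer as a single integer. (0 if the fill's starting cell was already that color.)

After op 1 paint(6,2,W):
RRRRR
RRRRR
RRRRR
RRRRR
GGGGR
GGGGR
RRWRR
RBBBR
RBBBR
After op 2 fill(2,1,G) [26 cells changed]:
GGGGG
GGGGG
GGGGG
GGGGG
GGGGG
GGGGG
RRWGG
RBBBG
RBBBG

Answer: 26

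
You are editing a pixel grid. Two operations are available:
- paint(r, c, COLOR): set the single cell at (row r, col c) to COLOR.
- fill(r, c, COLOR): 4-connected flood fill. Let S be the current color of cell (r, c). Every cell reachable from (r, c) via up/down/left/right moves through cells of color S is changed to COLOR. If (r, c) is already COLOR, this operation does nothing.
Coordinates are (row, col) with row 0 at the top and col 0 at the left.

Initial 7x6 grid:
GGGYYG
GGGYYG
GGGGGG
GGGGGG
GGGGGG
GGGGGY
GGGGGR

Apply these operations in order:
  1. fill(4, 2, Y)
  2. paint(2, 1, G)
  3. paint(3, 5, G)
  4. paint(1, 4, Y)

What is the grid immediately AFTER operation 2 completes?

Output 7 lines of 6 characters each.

Answer: YYYYYY
YYYYYY
YGYYYY
YYYYYY
YYYYYY
YYYYYY
YYYYYR

Derivation:
After op 1 fill(4,2,Y) [36 cells changed]:
YYYYYY
YYYYYY
YYYYYY
YYYYYY
YYYYYY
YYYYYY
YYYYYR
After op 2 paint(2,1,G):
YYYYYY
YYYYYY
YGYYYY
YYYYYY
YYYYYY
YYYYYY
YYYYYR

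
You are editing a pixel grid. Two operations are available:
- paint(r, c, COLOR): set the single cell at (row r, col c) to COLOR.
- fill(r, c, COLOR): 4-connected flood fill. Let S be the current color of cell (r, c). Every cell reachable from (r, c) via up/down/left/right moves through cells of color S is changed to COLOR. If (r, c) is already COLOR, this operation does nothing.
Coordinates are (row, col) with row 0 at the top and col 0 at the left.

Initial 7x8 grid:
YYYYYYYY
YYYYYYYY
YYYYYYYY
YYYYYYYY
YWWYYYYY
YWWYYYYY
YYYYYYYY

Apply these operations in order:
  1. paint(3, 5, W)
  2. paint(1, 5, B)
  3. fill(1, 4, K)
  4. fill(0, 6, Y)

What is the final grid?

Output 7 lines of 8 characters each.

Answer: YYYYYYYY
YYYYYBYY
YYYYYYYY
YYYYYWYY
YWWYYYYY
YWWYYYYY
YYYYYYYY

Derivation:
After op 1 paint(3,5,W):
YYYYYYYY
YYYYYYYY
YYYYYYYY
YYYYYWYY
YWWYYYYY
YWWYYYYY
YYYYYYYY
After op 2 paint(1,5,B):
YYYYYYYY
YYYYYBYY
YYYYYYYY
YYYYYWYY
YWWYYYYY
YWWYYYYY
YYYYYYYY
After op 3 fill(1,4,K) [50 cells changed]:
KKKKKKKK
KKKKKBKK
KKKKKKKK
KKKKKWKK
KWWKKKKK
KWWKKKKK
KKKKKKKK
After op 4 fill(0,6,Y) [50 cells changed]:
YYYYYYYY
YYYYYBYY
YYYYYYYY
YYYYYWYY
YWWYYYYY
YWWYYYYY
YYYYYYYY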